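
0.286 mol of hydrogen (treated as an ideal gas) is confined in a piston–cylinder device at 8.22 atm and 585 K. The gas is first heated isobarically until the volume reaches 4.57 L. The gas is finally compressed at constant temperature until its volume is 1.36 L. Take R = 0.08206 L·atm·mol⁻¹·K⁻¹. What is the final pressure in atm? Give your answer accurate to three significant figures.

From PV = nRT: V₁ = nRT₁/P₁ = 1.670 L.
Isobaric, so V/T is constant: P₂ = P₁; T₂ = T₁·(V₂/V₁) = 1601 K.
Isothermal, so P V is constant: T₃ = T₂; P₃ = P₂·(V₂/V₃) = 27.62 atm.

P₃ ≈ 27.6 atm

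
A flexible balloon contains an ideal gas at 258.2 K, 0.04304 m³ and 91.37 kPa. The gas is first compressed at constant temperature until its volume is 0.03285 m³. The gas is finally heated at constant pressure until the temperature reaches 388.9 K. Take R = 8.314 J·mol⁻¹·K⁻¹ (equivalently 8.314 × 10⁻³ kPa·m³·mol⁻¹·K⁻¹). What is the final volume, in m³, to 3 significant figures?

T constant ⇒ Boyle's law P V = const: T₂ = T₁; P₂ = P₁·(V₁/V₂) = 119.7 kPa.
Isobaric, so V/T is constant: P₃ = P₂; V₃ = V₂·(T₃/T₂) = 0.04948 m³.

V₃ ≈ 0.0495 m³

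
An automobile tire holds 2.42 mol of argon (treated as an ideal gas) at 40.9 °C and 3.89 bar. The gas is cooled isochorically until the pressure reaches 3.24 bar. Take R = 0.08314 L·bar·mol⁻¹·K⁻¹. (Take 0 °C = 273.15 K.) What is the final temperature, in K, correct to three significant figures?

Convert: T₁ = 314.0 K.
From PV = nRT: V₁ = nRT₁/P₁ = 16.24 L.
Isochoric, so P/T is constant: V₂ = V₁; T₂ = T₁·(P₂/P₁) = 261.6 K.

T₂ ≈ 262 K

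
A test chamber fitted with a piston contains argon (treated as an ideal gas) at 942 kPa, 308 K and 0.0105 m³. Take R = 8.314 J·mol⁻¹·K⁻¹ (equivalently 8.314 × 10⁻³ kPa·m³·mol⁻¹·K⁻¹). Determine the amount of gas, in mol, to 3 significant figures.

n ≈ 3.86 mol

PV = nRT ⇒ n = PV/(RT) = (942 × 0.0105) / (8.314 × 10⁻³ × 308)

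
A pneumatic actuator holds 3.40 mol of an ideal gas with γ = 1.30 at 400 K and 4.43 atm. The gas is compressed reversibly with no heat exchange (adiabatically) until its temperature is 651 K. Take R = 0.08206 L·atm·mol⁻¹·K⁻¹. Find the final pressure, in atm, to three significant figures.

P₂ ≈ 36.6 atm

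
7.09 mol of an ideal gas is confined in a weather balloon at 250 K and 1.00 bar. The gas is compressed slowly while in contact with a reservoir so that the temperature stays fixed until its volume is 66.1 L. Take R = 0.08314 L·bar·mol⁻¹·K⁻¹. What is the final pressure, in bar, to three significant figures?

P₂ ≈ 2.23 bar

From PV = nRT: V₁ = nRT₁/P₁ = 147.4 L.
T constant ⇒ Boyle's law P V = const: T₂ = T₁; P₂ = P₁·(V₁/V₂) = 2.229 bar.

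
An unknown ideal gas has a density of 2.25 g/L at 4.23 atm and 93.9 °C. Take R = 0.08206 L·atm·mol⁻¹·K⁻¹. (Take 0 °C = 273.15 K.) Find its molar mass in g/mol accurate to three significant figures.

M ≈ 16.0 g/mol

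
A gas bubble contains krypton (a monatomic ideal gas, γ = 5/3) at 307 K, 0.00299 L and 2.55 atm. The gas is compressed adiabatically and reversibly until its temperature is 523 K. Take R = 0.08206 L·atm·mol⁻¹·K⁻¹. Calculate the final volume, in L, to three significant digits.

V₂ ≈ 0.00134 L

Adiabatic (γ = 5/3), T V^(γ−1) and P V^γ constant: P₂ = P₁·(T₂/T₁)^(γ/(γ−1)) = 9.659 atm; V₂ = V₁·(T₁/T₂)^(1/(γ−1)) = 0.001345 L.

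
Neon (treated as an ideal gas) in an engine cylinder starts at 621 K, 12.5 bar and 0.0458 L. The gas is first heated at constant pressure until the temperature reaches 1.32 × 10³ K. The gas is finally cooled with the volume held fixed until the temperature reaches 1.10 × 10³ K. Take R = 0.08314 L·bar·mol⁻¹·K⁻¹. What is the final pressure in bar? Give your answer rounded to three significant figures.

P constant ⇒ V ∝ T: P₂ = P₁; V₂ = V₁·(T₂/T₁) = 0.09735 L.
V constant ⇒ P ∝ T: V₃ = V₂; P₃ = P₂·(T₃/T₂) = 10.42 bar.

P₃ ≈ 10.4 bar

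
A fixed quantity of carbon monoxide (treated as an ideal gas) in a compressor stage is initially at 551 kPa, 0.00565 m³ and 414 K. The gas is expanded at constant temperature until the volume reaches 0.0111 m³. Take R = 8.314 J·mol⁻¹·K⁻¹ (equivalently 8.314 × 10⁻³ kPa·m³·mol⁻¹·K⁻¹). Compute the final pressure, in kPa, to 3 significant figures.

T constant ⇒ Boyle's law P V = const: T₂ = T₁; P₂ = P₁·(V₁/V₂) = 280.5 kPa.

P₂ ≈ 280 kPa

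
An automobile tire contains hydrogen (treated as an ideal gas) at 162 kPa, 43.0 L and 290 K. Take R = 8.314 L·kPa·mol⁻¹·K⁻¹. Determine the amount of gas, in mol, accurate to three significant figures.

PV = nRT ⇒ n = PV/(RT) = (162 × 43.0) / (8.314 × 290)

n ≈ 2.89 mol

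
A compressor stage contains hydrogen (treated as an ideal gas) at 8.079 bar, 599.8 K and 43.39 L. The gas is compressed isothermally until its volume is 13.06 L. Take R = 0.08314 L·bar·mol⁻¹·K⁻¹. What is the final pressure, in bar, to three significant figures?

T constant ⇒ Boyle's law P V = const: T₂ = T₁; P₂ = P₁·(V₁/V₂) = 26.84 bar.

P₂ ≈ 26.8 bar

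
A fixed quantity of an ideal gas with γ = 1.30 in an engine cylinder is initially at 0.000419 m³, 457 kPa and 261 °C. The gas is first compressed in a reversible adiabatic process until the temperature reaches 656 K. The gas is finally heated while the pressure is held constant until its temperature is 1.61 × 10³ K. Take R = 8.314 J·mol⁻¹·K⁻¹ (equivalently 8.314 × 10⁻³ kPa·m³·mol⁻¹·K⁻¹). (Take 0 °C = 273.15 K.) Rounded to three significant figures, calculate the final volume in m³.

V₃ ≈ 0.000518 m³

Convert: T₁ = 534.1 K.
Reversible adiabatic, γ = 1.30: P₂ = P₁·(T₂/T₁)^(γ/(γ−1)) = 1113 kPa; V₂ = V₁·(T₁/T₂)^(1/(γ−1)) = 0.0002112 m³.
Isobaric, so V/T is constant: P₃ = P₂; V₃ = V₂·(T₃/T₂) = 0.0005184 m³.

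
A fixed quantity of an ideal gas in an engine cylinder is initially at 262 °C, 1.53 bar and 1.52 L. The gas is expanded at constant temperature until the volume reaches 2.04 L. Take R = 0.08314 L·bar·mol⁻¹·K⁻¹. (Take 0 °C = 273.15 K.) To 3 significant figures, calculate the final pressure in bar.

Convert: T₁ = 535.1 K.
T constant ⇒ Boyle's law P V = const: T₂ = T₁; P₂ = P₁·(V₁/V₂) = 1.140 bar.

P₂ ≈ 1.14 bar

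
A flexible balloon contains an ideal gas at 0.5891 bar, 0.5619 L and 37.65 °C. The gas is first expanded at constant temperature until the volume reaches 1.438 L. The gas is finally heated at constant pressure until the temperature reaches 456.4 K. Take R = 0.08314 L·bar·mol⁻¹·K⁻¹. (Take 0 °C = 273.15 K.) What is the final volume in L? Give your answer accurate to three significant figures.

V₃ ≈ 2.11 L

Convert: T₁ = 310.8 K.
T constant ⇒ Boyle's law P V = const: T₂ = T₁; P₂ = P₁·(V₁/V₂) = 0.2302 bar.
Isobaric, so V/T is constant: P₃ = P₂; V₃ = V₂·(T₃/T₂) = 2.112 L.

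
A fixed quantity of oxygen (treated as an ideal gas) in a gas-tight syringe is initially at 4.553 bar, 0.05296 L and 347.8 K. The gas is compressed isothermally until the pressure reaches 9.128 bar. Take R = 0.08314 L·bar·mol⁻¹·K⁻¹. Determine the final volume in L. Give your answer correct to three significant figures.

Isothermal, so P V is constant: T₂ = T₁; V₂ = V₁·(P₁/P₂) = 0.02642 L.

V₂ ≈ 0.0264 L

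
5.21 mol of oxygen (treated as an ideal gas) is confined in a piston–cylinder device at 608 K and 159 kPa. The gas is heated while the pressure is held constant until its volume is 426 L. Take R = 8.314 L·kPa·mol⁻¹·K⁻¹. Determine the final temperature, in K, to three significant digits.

T₂ ≈ 1.56e+03 K

From PV = nRT: V₁ = nRT₁/P₁ = 165.6 L.
P constant ⇒ V ∝ T: P₂ = P₁; T₂ = T₁·(V₂/V₁) = 1564 K.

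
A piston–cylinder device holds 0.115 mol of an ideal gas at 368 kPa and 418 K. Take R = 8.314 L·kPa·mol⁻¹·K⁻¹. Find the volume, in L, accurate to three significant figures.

V ≈ 1.09 L

PV = nRT ⇒ V = nRT/P = (0.115 × 8.314 × 418) / 368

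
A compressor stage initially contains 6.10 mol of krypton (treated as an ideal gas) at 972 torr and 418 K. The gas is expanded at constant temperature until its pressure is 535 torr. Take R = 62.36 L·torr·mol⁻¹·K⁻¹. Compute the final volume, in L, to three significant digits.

From PV = nRT: V₁ = nRT₁/P₁ = 163.6 L.
T constant ⇒ Boyle's law P V = const: T₂ = T₁; V₂ = V₁·(P₁/P₂) = 297.2 L.

V₂ ≈ 297 L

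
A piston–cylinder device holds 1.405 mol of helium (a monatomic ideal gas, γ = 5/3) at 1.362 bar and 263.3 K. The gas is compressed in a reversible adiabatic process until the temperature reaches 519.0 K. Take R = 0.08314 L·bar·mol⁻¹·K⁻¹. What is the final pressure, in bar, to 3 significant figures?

From PV = nRT: V₁ = nRT₁/P₁ = 22.58 L.
Adiabatic (γ = 5/3), T V^(γ−1) and P V^γ constant: P₂ = P₁·(T₂/T₁)^(γ/(γ−1)) = 7.430 bar; V₂ = V₁·(T₁/T₂)^(1/(γ−1)) = 8.160 L.

P₂ ≈ 7.43 bar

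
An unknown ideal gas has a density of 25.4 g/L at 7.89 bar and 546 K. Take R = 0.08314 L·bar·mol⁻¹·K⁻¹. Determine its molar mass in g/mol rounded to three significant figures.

ρ = PM/(RT) ⇒ M = ρRT/P = (25.4 × 0.08314 × 546.0) / 7.89

M ≈ 146 g/mol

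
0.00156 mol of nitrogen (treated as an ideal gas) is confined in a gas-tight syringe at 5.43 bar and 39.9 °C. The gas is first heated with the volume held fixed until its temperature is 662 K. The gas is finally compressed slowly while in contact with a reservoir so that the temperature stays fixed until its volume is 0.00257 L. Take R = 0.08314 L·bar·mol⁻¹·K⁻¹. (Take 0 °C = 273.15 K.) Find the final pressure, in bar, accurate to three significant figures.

P₃ ≈ 33.4 bar

Convert: T₁ = 313.0 K.
From PV = nRT: V₁ = nRT₁/P₁ = 0.007477 L.
V constant ⇒ P ∝ T: V₂ = V₁; P₂ = P₁·(T₂/T₁) = 11.48 bar.
T constant ⇒ Boyle's law P V = const: T₃ = T₂; P₃ = P₂·(V₂/V₃) = 33.41 bar.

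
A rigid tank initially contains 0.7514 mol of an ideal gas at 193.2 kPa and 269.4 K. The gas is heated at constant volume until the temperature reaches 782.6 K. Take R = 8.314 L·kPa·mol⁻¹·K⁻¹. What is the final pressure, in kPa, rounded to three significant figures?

P₂ ≈ 561 kPa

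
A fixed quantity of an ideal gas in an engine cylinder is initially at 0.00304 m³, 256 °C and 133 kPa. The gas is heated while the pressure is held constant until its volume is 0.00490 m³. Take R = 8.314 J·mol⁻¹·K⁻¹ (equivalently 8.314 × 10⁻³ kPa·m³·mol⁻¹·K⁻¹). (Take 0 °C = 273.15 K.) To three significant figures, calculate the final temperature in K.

Convert: T₁ = 529.1 K.
Isobaric, so V/T is constant: P₂ = P₁; T₂ = T₁·(V₂/V₁) = 852.9 K.

T₂ ≈ 853 K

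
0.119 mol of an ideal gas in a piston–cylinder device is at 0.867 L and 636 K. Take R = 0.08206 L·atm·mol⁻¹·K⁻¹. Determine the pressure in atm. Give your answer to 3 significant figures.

P ≈ 7.16 atm

PV = nRT ⇒ P = nRT/V = (0.119 × 0.08206 × 636) / 0.867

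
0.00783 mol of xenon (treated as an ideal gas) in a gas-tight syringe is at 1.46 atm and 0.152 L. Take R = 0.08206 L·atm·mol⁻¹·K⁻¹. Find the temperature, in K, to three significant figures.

PV = nRT ⇒ T = PV/(nR) = (1.46 × 0.152) / (0.00783 × 0.08206)

T ≈ 345 K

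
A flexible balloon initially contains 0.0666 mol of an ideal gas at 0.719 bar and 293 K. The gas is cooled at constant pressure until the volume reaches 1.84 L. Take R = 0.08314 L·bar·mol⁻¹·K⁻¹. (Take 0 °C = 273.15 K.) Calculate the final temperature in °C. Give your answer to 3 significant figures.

From PV = nRT: V₁ = nRT₁/P₁ = 2.256 L.
Isobaric, so V/T is constant: P₂ = P₁; T₂ = T₁·(V₂/V₁) = 238.9 K.

T₂ ≈ -34.2 °C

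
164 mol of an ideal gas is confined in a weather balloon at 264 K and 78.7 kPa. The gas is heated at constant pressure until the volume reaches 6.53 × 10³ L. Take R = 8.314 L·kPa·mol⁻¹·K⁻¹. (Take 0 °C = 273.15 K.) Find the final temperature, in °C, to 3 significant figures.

From PV = nRT: V₁ = nRT₁/P₁ = 4574 L.
Isobaric, so V/T is constant: P₂ = P₁; T₂ = T₁·(V₂/V₁) = 376.9 K.

T₂ ≈ 104 °C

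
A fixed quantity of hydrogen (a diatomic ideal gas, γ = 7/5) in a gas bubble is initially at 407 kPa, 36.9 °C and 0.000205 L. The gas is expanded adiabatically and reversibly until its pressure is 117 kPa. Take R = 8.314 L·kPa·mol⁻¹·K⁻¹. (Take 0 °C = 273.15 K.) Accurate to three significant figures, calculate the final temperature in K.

Convert: T₁ = 310.0 K.
Reversible adiabatic, γ = 7/5: T₂ = T₁·(P₂/P₁)^((γ−1)/γ) = 217.1 K; V₂ = V₁·(P₁/P₂)^(1/γ) = 0.0004994 L.

T₂ ≈ 217 K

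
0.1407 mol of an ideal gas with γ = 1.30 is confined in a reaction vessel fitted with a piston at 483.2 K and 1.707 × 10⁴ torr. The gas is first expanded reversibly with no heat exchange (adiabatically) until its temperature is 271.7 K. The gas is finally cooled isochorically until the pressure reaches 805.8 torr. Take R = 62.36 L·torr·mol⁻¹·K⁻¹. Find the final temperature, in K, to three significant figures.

From PV = nRT: V₁ = nRT₁/P₁ = 0.2484 L.
Adiabatic (γ = 1.30), T V^(γ−1) and P V^γ constant: P₂ = P₁·(T₂/T₁)^(γ/(γ−1)) = 1408 torr; V₂ = V₁·(T₁/T₂)^(1/(γ−1)) = 1.693 L.
V constant ⇒ P ∝ T: V₃ = V₂; T₃ = T₂·(P₃/P₂) = 155.4 K.

T₃ ≈ 155 K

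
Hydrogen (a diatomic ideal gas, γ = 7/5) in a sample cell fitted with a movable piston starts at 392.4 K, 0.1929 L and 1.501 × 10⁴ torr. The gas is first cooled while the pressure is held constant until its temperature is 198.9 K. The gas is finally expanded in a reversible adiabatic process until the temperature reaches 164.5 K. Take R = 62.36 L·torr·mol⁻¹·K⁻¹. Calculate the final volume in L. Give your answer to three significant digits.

V₃ ≈ 0.157 L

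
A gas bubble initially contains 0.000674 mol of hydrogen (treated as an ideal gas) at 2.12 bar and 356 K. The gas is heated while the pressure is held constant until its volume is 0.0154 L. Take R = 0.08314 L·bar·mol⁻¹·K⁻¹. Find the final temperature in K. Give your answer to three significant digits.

From PV = nRT: V₁ = nRT₁/P₁ = 0.009410 L.
P constant ⇒ V ∝ T: P₂ = P₁; T₂ = T₁·(V₂/V₁) = 582.6 K.

T₂ ≈ 583 K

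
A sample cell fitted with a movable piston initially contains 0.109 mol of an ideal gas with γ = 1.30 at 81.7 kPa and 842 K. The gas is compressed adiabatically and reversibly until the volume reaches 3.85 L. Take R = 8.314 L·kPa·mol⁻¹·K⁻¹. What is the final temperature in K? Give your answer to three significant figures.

From PV = nRT: V₁ = nRT₁/P₁ = 9.340 L.
Reversible adiabatic, γ = 1.30: T₂ = T₁·(V₁/V₂)^(γ−1) = 1098 K; P₂ = P₁·(V₁/V₂)^γ = 258.6 kPa.

T₂ ≈ 1.10e+03 K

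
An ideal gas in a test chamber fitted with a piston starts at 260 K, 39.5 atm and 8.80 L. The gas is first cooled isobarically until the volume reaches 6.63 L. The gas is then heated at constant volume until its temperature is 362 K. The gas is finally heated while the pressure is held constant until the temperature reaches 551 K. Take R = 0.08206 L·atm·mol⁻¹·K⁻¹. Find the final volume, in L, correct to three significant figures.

V₄ ≈ 10.1 L

Isobaric, so V/T is constant: P₂ = P₁; T₂ = T₁·(V₂/V₁) = 195.9 K.
V constant ⇒ P ∝ T: V₃ = V₂; P₃ = P₂·(T₃/T₂) = 73.00 atm.
Isobaric, so V/T is constant: P₄ = P₃; V₄ = V₃·(T₄/T₃) = 10.09 L.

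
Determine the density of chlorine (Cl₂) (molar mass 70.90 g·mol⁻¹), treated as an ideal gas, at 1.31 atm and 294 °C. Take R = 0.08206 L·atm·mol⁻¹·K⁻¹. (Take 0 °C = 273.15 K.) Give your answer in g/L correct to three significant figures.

ρ = PM/(RT) = (1.31 × 70.90) / (0.08206 × 567.1)

ρ ≈ 2.00 g/L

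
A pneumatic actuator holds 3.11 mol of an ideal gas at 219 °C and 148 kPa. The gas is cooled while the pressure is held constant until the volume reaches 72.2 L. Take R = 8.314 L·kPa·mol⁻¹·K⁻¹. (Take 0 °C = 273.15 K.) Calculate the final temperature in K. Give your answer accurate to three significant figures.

T₂ ≈ 413 K

Convert: T₁ = 492.1 K.
From PV = nRT: V₁ = nRT₁/P₁ = 85.98 L.
Isobaric, so V/T is constant: P₂ = P₁; T₂ = T₁·(V₂/V₁) = 413.3 K.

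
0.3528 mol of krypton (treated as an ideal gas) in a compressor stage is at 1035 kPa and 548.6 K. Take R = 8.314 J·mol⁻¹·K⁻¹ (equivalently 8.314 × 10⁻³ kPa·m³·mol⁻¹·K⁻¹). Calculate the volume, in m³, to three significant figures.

PV = nRT ⇒ V = nRT/P = (0.3528 × 8.314 × 10⁻³ × 548.6) / 1035

V ≈ 0.00155 m³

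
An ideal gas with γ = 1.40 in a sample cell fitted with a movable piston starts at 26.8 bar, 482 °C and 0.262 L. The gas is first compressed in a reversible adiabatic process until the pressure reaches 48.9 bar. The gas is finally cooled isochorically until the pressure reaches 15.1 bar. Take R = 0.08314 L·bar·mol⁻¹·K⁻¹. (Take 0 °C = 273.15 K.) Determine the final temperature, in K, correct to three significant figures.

Convert: T₁ = 755.1 K.
Adiabatic (γ = 1.40), T V^(γ−1) and P V^γ constant: T₂ = T₁·(P₂/P₁)^((γ−1)/γ) = 896.7 K; V₂ = V₁·(P₁/P₂)^(1/γ) = 0.1705 L.
Isochoric, so P/T is constant: V₃ = V₂; T₃ = T₂·(P₃/P₂) = 276.9 K.

T₃ ≈ 277 K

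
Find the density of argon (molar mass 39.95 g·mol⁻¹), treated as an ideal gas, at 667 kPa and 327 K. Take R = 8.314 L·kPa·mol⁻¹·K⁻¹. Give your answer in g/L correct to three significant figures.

ρ ≈ 9.80 g/L

ρ = PM/(RT) = (667 × 39.95) / (8.314 × 327.0)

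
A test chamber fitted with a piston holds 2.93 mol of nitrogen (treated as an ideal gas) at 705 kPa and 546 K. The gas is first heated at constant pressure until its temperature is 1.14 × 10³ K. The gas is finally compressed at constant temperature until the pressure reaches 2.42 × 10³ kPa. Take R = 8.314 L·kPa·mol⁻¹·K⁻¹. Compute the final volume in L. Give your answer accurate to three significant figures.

From PV = nRT: V₁ = nRT₁/P₁ = 18.87 L.
P constant ⇒ V ∝ T: P₂ = P₁; V₂ = V₁·(T₂/T₁) = 39.39 L.
T constant ⇒ Boyle's law P V = const: T₃ = T₂; V₃ = V₂·(P₂/P₃) = 11.48 L.

V₃ ≈ 11.5 L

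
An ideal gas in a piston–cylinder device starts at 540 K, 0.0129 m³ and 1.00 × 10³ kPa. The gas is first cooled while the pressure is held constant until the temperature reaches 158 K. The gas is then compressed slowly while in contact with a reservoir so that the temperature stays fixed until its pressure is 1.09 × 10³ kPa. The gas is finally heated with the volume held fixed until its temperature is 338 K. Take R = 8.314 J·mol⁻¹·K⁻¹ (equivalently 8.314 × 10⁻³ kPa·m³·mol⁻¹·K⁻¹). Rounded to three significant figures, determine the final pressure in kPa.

P constant ⇒ V ∝ T: P₂ = P₁; V₂ = V₁·(T₂/T₁) = 0.003774 m³.
Isothermal, so P V is constant: T₃ = T₂; V₃ = V₂·(P₂/P₃) = 0.003463 m³.
Isochoric, so P/T is constant: V₄ = V₃; P₄ = P₃·(T₄/T₃) = 2332 kPa.

P₄ ≈ 2.33e+03 kPa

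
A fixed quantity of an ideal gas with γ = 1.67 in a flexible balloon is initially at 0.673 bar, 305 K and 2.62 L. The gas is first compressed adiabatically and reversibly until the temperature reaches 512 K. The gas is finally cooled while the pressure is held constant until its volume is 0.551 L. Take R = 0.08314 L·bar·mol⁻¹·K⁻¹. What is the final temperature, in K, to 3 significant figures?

T₃ ≈ 233 K

Reversible adiabatic, γ = 1.67: P₂ = P₁·(T₂/T₁)^(γ/(γ−1)) = 2.448 bar; V₂ = V₁·(T₁/T₂)^(1/(γ−1)) = 1.209 L.
Isobaric, so V/T is constant: P₃ = P₂; T₃ = T₂·(V₃/V₂) = 233.3 K.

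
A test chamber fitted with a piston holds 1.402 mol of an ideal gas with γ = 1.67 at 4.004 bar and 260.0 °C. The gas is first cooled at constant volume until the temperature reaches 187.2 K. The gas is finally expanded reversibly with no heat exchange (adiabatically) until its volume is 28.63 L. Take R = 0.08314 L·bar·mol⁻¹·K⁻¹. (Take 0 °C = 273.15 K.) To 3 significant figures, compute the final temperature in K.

T₃ ≈ 124 K

Convert: T₁ = 533.1 K.
From PV = nRT: V₁ = nRT₁/P₁ = 15.52 L.
V constant ⇒ P ∝ T: V₂ = V₁; P₂ = P₁·(T₂/T₁) = 1.406 bar.
Adiabatic (γ = 1.67), T V^(γ−1) and P V^γ constant: T₃ = T₂·(V₂/V₃)^(γ−1) = 124.2 K; P₃ = P₂·(V₂/V₃)^γ = 0.5057 bar.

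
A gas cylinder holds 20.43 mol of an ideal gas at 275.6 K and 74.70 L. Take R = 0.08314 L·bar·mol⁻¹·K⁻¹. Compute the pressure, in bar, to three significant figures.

P ≈ 6.27 bar

PV = nRT ⇒ P = nRT/V = (20.43 × 0.08314 × 275.6) / 74.70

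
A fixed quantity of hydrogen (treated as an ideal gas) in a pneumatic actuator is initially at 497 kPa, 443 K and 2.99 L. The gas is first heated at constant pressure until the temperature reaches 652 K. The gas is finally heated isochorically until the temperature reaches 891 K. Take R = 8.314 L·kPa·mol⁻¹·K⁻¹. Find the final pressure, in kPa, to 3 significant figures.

P₃ ≈ 679 kPa

Isobaric, so V/T is constant: P₂ = P₁; V₂ = V₁·(T₂/T₁) = 4.401 L.
V constant ⇒ P ∝ T: V₃ = V₂; P₃ = P₂·(T₃/T₂) = 679.2 kPa.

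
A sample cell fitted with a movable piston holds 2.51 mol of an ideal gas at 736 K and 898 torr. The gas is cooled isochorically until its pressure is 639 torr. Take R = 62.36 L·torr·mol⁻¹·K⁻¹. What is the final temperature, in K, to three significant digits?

T₂ ≈ 524 K

From PV = nRT: V₁ = nRT₁/P₁ = 128.3 L.
Isochoric, so P/T is constant: V₂ = V₁; T₂ = T₁·(P₂/P₁) = 523.7 K.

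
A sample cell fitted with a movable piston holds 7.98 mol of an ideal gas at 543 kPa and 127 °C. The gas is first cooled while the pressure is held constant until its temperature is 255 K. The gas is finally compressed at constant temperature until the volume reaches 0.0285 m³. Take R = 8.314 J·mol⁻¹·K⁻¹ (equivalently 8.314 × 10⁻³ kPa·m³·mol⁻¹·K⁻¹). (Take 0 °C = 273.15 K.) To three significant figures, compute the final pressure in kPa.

Convert: T₁ = 400.1 K.
From PV = nRT: V₁ = nRT₁/P₁ = 0.04889 m³.
P constant ⇒ V ∝ T: P₂ = P₁; V₂ = V₁·(T₂/T₁) = 0.03116 m³.
Isothermal, so P V is constant: T₃ = T₂; P₃ = P₂·(V₂/V₃) = 593.6 kPa.

P₃ ≈ 594 kPa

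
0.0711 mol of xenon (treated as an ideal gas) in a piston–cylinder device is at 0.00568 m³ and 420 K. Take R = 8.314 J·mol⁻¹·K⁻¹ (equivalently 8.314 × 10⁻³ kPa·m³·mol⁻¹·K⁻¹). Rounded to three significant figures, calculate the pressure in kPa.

P ≈ 43.7 kPa

PV = nRT ⇒ P = nRT/V = (0.0711 × 8.314 × 10⁻³ × 420) / 0.00568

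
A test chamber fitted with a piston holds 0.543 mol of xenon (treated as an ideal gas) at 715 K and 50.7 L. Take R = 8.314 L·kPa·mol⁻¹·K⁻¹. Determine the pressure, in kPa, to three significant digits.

P ≈ 63.7 kPa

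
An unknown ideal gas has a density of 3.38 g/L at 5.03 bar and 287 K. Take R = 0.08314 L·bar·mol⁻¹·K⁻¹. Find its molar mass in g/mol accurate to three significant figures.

ρ = PM/(RT) ⇒ M = ρRT/P = (3.38 × 0.08314 × 287.0) / 5.03

M ≈ 16.0 g/mol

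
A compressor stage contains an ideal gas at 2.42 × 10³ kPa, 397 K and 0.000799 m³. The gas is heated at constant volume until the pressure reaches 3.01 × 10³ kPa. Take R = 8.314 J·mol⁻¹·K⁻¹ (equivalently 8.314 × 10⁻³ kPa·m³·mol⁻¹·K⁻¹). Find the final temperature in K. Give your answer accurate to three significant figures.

V constant ⇒ P ∝ T: V₂ = V₁; T₂ = T₁·(P₂/P₁) = 493.8 K.

T₂ ≈ 494 K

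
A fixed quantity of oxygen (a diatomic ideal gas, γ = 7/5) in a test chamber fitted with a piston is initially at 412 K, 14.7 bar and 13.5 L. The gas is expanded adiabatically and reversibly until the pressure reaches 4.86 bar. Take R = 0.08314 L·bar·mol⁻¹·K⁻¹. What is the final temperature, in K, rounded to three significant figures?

Adiabatic (γ = 7/5), T V^(γ−1) and P V^γ constant: T₂ = T₁·(P₂/P₁)^((γ−1)/γ) = 300.3 K; V₂ = V₁·(P₁/P₂)^(1/γ) = 29.76 L.

T₂ ≈ 300 K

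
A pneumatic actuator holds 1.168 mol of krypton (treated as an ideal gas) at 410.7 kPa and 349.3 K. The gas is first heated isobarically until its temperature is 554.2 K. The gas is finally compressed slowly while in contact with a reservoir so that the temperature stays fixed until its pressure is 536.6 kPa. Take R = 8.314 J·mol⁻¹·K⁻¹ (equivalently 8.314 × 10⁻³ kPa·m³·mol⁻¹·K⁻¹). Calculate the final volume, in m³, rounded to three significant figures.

From PV = nRT: V₁ = nRT₁/P₁ = 0.008259 m³.
Isobaric, so V/T is constant: P₂ = P₁; V₂ = V₁·(T₂/T₁) = 0.01310 m³.
T constant ⇒ Boyle's law P V = const: T₃ = T₂; V₃ = V₂·(P₂/P₃) = 0.01003 m³.

V₃ ≈ 0.0100 m³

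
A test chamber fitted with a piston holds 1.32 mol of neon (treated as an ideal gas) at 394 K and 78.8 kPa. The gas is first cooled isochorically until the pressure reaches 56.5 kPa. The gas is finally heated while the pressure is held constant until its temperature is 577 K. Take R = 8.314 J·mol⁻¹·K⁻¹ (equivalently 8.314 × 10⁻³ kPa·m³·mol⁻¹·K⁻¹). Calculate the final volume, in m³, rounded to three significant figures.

From PV = nRT: V₁ = nRT₁/P₁ = 0.05487 m³.
V constant ⇒ P ∝ T: V₂ = V₁; T₂ = T₁·(P₂/P₁) = 282.5 K.
Isobaric, so V/T is constant: P₃ = P₂; V₃ = V₂·(T₃/T₂) = 0.1121 m³.

V₃ ≈ 0.112 m³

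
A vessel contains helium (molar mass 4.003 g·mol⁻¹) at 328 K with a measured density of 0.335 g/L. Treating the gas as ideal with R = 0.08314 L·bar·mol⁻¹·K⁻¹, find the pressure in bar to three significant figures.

ρ = PM/(RT) ⇒ P = ρRT/M = (0.335 × 0.08314 × 328.0) / 4.003

P ≈ 2.28 bar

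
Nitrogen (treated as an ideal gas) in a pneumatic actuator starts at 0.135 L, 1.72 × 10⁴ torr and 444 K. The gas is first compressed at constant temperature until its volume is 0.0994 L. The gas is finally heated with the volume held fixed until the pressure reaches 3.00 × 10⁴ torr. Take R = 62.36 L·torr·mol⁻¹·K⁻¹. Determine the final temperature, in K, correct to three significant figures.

T constant ⇒ Boyle's law P V = const: T₂ = T₁; P₂ = P₁·(V₁/V₂) = 2.336e+04 torr.
V constant ⇒ P ∝ T: V₃ = V₂; T₃ = T₂·(P₃/P₂) = 570.2 K.

T₃ ≈ 570 K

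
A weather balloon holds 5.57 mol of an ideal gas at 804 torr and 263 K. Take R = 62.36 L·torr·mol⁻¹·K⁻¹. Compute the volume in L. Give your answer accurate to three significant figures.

V ≈ 114 L

PV = nRT ⇒ V = nRT/P = (5.57 × 62.36 × 263) / 804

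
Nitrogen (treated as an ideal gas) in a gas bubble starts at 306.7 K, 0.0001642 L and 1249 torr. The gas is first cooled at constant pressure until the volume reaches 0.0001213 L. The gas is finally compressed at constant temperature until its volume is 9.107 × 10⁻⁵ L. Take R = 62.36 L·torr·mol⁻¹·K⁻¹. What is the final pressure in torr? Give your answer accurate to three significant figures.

Isobaric, so V/T is constant: P₂ = P₁; T₂ = T₁·(V₂/V₁) = 226.6 K.
Isothermal, so P V is constant: T₃ = T₂; P₃ = P₂·(V₂/V₃) = 1664 torr.

P₃ ≈ 1.66e+03 torr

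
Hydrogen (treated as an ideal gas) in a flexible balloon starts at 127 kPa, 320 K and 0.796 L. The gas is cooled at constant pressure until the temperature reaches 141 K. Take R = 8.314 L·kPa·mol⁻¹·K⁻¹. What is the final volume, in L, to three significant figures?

V₂ ≈ 0.351 L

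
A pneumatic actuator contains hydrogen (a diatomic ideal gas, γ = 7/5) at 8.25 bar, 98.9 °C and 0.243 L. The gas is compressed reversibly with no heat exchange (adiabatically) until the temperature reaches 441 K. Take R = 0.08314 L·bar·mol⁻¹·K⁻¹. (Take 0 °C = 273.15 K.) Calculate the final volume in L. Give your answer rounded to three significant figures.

V₂ ≈ 0.159 L

Convert: T₁ = 372.0 K.
Adiabatic (γ = 7/5), T V^(γ−1) and P V^γ constant: P₂ = P₁·(T₂/T₁)^(γ/(γ−1)) = 14.96 bar; V₂ = V₁·(T₁/T₂)^(1/(γ−1)) = 0.1589 L.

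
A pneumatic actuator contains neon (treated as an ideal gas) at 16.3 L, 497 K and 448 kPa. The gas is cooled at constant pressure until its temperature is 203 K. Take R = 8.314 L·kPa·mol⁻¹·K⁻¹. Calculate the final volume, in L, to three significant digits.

Isobaric, so V/T is constant: P₂ = P₁; V₂ = V₁·(T₂/T₁) = 6.658 L.

V₂ ≈ 6.66 L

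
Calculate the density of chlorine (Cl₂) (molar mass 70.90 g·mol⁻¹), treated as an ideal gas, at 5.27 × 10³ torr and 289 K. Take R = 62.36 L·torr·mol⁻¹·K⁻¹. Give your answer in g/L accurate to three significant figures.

ρ = PM/(RT) = (5.27e+03 × 70.90) / (62.36 × 289.0)

ρ ≈ 20.7 g/L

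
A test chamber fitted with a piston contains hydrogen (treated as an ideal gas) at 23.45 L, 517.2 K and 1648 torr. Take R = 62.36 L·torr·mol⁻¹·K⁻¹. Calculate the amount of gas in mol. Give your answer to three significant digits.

PV = nRT ⇒ n = PV/(RT) = (1648 × 23.45) / (62.36 × 517.2)

n ≈ 1.20 mol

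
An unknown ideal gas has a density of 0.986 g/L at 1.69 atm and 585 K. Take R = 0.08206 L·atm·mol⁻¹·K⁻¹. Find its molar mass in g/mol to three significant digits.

M ≈ 28.0 g/mol

ρ = PM/(RT) ⇒ M = ρRT/P = (0.986 × 0.08206 × 585.0) / 1.69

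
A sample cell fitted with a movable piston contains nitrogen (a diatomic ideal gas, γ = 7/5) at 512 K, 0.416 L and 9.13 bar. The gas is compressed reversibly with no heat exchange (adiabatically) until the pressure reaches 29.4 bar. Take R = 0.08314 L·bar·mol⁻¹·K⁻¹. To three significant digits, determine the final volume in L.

Adiabatic (γ = 7/5), T V^(γ−1) and P V^γ constant: T₂ = T₁·(P₂/P₁)^((γ−1)/γ) = 715.1 K; V₂ = V₁·(P₁/P₂)^(1/γ) = 0.1804 L.

V₂ ≈ 0.180 L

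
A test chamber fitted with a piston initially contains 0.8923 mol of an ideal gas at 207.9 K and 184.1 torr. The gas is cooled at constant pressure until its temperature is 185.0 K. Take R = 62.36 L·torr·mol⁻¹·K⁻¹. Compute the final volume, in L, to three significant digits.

V₂ ≈ 55.9 L

From PV = nRT: V₁ = nRT₁/P₁ = 62.84 L.
Isobaric, so V/T is constant: P₂ = P₁; V₂ = V₁·(T₂/T₁) = 55.92 L.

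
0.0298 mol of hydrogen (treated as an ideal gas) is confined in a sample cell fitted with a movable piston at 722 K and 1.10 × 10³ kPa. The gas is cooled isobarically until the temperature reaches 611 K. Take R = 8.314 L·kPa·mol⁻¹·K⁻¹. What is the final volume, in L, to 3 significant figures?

From PV = nRT: V₁ = nRT₁/P₁ = 0.1626 L.
P constant ⇒ V ∝ T: P₂ = P₁; V₂ = V₁·(T₂/T₁) = 0.1376 L.

V₂ ≈ 0.138 L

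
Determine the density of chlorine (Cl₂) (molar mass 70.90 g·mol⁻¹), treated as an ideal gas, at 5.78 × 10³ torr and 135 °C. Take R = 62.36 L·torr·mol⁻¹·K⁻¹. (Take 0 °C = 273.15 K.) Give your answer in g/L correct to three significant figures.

ρ ≈ 16.1 g/L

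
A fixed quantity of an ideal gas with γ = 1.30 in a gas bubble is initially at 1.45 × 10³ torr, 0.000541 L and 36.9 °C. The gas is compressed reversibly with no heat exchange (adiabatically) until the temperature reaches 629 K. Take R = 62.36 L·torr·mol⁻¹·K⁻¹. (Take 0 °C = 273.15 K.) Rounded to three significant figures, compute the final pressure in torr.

Convert: T₁ = 310.0 K.
Adiabatic (γ = 1.30), T V^(γ−1) and P V^γ constant: P₂ = P₁·(T₂/T₁)^(γ/(γ−1)) = 3.109e+04 torr; V₂ = V₁·(T₁/T₂)^(1/(γ−1)) = 5.118e-05 L.

P₂ ≈ 3.11e+04 torr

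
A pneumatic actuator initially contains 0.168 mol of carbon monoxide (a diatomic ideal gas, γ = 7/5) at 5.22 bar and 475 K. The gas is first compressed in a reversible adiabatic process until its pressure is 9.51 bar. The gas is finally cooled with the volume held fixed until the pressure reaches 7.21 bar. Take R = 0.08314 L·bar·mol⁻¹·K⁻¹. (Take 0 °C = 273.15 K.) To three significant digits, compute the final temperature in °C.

From PV = nRT: V₁ = nRT₁/P₁ = 1.271 L.
Adiabatic (γ = 7/5), T V^(γ−1) and P V^γ constant: T₂ = T₁·(P₂/P₁)^((γ−1)/γ) = 563.8 K; V₂ = V₁·(P₁/P₂)^(1/γ) = 0.8281 L.
Isochoric, so P/T is constant: V₃ = V₂; T₃ = T₂·(P₃/P₂) = 427.4 K.

T₃ ≈ 154 °C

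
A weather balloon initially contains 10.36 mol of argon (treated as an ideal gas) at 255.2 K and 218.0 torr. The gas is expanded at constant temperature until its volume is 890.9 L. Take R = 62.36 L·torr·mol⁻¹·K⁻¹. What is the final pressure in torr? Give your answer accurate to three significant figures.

From PV = nRT: V₁ = nRT₁/P₁ = 756.3 L.
T constant ⇒ Boyle's law P V = const: T₂ = T₁; P₂ = P₁·(V₁/V₂) = 185.1 torr.

P₂ ≈ 185 torr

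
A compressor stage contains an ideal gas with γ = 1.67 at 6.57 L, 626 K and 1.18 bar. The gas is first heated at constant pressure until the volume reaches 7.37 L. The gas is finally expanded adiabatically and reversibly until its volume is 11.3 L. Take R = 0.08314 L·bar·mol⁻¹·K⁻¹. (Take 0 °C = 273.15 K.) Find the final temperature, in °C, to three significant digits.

T₃ ≈ 254 °C

P constant ⇒ V ∝ T: P₂ = P₁; T₂ = T₁·(V₂/V₁) = 702.2 K.
Reversible adiabatic, γ = 1.67: T₃ = T₂·(V₂/V₃)^(γ−1) = 527.4 K; P₃ = P₂·(V₂/V₃)^γ = 0.5780 bar.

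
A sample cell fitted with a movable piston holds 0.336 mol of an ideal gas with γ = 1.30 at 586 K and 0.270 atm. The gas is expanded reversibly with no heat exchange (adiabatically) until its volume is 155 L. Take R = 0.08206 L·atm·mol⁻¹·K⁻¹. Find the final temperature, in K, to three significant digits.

From PV = nRT: V₁ = nRT₁/P₁ = 59.84 L.
Reversible adiabatic, γ = 1.30: T₂ = T₁·(V₁/V₂)^(γ−1) = 440.5 K; P₂ = P₁·(V₁/V₂)^γ = 0.07835 atm.

T₂ ≈ 440 K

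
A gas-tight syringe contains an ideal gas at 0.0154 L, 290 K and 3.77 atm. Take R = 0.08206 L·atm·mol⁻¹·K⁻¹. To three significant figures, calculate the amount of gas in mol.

PV = nRT ⇒ n = PV/(RT) = (3.77 × 0.0154) / (0.08206 × 290)

n ≈ 0.00244 mol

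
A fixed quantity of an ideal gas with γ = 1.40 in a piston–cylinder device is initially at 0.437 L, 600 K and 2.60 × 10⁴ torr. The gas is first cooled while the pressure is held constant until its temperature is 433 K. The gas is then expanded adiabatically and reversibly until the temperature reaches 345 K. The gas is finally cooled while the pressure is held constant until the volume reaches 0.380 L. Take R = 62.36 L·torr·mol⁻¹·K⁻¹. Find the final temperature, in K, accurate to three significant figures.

Isobaric, so V/T is constant: P₂ = P₁; V₂ = V₁·(T₂/T₁) = 0.3154 L.
Adiabatic (γ = 1.40), T V^(γ−1) and P V^γ constant: P₃ = P₂·(T₃/T₂)^(γ/(γ−1)) = 1.174e+04 torr; V₃ = V₂·(T₂/T₃)^(1/(γ−1)) = 0.5565 L.
P constant ⇒ V ∝ T: P₄ = P₃; T₄ = T₃·(V₄/V₃) = 235.6 K.

T₄ ≈ 236 K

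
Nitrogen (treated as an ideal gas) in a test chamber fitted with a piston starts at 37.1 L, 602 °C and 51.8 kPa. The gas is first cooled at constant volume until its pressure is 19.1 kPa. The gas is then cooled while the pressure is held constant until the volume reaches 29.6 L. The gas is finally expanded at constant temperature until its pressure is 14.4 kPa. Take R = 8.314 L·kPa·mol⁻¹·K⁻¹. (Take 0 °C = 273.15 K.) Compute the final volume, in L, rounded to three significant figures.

V₄ ≈ 39.3 L

Convert: T₁ = 875.1 K.
V constant ⇒ P ∝ T: V₂ = V₁; T₂ = T₁·(P₂/P₁) = 322.7 K.
Isobaric, so V/T is constant: P₃ = P₂; T₃ = T₂·(V₃/V₂) = 257.5 K.
T constant ⇒ Boyle's law P V = const: T₄ = T₃; V₄ = V₃·(P₃/P₄) = 39.26 L.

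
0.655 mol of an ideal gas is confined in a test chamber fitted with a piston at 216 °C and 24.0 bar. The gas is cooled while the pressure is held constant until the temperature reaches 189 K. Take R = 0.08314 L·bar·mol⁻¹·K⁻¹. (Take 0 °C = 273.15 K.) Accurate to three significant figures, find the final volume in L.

Convert: T₁ = 489.1 K.
From PV = nRT: V₁ = nRT₁/P₁ = 1.110 L.
P constant ⇒ V ∝ T: P₂ = P₁; V₂ = V₁·(T₂/T₁) = 0.4288 L.

V₂ ≈ 0.429 L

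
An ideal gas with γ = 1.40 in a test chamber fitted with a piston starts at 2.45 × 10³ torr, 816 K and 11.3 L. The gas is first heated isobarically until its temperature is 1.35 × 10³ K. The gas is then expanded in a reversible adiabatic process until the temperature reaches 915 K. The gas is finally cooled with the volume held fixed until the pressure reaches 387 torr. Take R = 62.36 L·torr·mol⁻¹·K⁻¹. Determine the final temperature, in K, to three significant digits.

T₄ ≈ 564 K

P constant ⇒ V ∝ T: P₂ = P₁; V₂ = V₁·(T₂/T₁) = 18.69 L.
Reversible adiabatic, γ = 1.40: P₃ = P₂·(T₃/T₂)^(γ/(γ−1)) = 628.0 torr; V₃ = V₂·(T₂/T₃)^(1/(γ−1)) = 49.43 L.
V constant ⇒ P ∝ T: V₄ = V₃; T₄ = T₃·(P₄/P₃) = 563.8 K.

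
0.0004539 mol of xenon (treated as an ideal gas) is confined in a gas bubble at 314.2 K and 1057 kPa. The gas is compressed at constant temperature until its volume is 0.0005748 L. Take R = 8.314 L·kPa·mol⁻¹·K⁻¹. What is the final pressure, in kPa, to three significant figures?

P₂ ≈ 2.06e+03 kPa

From PV = nRT: V₁ = nRT₁/P₁ = 0.001122 L.
T constant ⇒ Boyle's law P V = const: T₂ = T₁; P₂ = P₁·(V₁/V₂) = 2063 kPa.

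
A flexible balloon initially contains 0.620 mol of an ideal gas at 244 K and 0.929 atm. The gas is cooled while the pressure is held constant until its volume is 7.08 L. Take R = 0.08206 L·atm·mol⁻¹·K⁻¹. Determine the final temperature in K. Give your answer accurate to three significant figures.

From PV = nRT: V₁ = nRT₁/P₁ = 13.36 L.
Isobaric, so V/T is constant: P₂ = P₁; T₂ = T₁·(V₂/V₁) = 129.3 K.

T₂ ≈ 129 K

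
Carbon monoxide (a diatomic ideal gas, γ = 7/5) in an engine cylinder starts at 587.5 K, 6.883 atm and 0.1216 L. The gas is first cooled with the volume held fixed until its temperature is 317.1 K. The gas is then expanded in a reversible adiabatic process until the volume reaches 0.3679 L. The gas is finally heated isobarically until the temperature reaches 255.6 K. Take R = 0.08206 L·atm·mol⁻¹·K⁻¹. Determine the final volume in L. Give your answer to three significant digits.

V₄ ≈ 0.462 L

V constant ⇒ P ∝ T: V₂ = V₁; P₂ = P₁·(T₂/T₁) = 3.715 atm.
Adiabatic (γ = 7/5), T V^(γ−1) and P V^γ constant: T₃ = T₂·(V₂/V₃)^(γ−1) = 203.6 K; P₃ = P₂·(V₂/V₃)^γ = 0.7886 atm.
P constant ⇒ V ∝ T: P₄ = P₃; V₄ = V₃·(T₄/T₃) = 0.4618 L.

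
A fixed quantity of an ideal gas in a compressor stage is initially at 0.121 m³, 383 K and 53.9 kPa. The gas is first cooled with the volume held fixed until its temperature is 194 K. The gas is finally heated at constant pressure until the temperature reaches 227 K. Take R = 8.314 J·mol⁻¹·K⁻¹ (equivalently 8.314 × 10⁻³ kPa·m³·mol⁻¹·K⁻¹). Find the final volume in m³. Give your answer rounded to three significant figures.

V₃ ≈ 0.142 m³

V constant ⇒ P ∝ T: V₂ = V₁; P₂ = P₁·(T₂/T₁) = 27.30 kPa.
P constant ⇒ V ∝ T: P₃ = P₂; V₃ = V₂·(T₃/T₂) = 0.1416 m³.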